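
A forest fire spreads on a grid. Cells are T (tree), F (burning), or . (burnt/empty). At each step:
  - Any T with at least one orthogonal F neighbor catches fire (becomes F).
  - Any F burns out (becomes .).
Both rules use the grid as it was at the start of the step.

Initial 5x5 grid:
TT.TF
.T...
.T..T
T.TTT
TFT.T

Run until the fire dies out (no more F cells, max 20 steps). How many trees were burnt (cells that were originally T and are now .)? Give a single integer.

Step 1: +3 fires, +2 burnt (F count now 3)
Step 2: +2 fires, +3 burnt (F count now 2)
Step 3: +1 fires, +2 burnt (F count now 1)
Step 4: +1 fires, +1 burnt (F count now 1)
Step 5: +2 fires, +1 burnt (F count now 2)
Step 6: +0 fires, +2 burnt (F count now 0)
Fire out after step 6
Initially T: 13, now '.': 21
Total burnt (originally-T cells now '.'): 9

Answer: 9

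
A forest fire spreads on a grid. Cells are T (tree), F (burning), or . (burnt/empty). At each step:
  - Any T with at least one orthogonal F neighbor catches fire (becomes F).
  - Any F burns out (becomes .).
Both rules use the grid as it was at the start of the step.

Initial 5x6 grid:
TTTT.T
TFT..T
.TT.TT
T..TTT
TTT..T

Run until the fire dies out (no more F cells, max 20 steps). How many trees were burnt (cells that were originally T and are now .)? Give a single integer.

Step 1: +4 fires, +1 burnt (F count now 4)
Step 2: +3 fires, +4 burnt (F count now 3)
Step 3: +1 fires, +3 burnt (F count now 1)
Step 4: +0 fires, +1 burnt (F count now 0)
Fire out after step 4
Initially T: 20, now '.': 18
Total burnt (originally-T cells now '.'): 8

Answer: 8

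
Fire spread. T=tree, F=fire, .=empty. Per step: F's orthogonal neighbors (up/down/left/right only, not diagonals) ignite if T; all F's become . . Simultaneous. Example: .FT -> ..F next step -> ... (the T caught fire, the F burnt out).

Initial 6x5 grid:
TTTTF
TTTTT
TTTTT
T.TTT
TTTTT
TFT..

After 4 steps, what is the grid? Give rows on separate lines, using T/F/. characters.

Step 1: 5 trees catch fire, 2 burn out
  TTTF.
  TTTTF
  TTTTT
  T.TTT
  TFTTT
  F.F..
Step 2: 5 trees catch fire, 5 burn out
  TTF..
  TTTF.
  TTTTF
  T.TTT
  F.FTT
  .....
Step 3: 7 trees catch fire, 5 burn out
  TF...
  TTF..
  TTTF.
  F.FTF
  ...FT
  .....
Step 4: 6 trees catch fire, 7 burn out
  F....
  TF...
  FTF..
  ...F.
  ....F
  .....

F....
TF...
FTF..
...F.
....F
.....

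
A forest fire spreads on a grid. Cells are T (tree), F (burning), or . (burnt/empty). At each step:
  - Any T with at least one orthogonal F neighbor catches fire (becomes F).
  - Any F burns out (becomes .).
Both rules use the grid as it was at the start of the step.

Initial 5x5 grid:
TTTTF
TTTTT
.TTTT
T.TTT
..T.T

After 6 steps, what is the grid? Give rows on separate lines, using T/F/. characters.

Step 1: 2 trees catch fire, 1 burn out
  TTTF.
  TTTTF
  .TTTT
  T.TTT
  ..T.T
Step 2: 3 trees catch fire, 2 burn out
  TTF..
  TTTF.
  .TTTF
  T.TTT
  ..T.T
Step 3: 4 trees catch fire, 3 burn out
  TF...
  TTF..
  .TTF.
  T.TTF
  ..T.T
Step 4: 5 trees catch fire, 4 burn out
  F....
  TF...
  .TF..
  T.TF.
  ..T.F
Step 5: 3 trees catch fire, 5 burn out
  .....
  F....
  .F...
  T.F..
  ..T..
Step 6: 1 trees catch fire, 3 burn out
  .....
  .....
  .....
  T....
  ..F..

.....
.....
.....
T....
..F..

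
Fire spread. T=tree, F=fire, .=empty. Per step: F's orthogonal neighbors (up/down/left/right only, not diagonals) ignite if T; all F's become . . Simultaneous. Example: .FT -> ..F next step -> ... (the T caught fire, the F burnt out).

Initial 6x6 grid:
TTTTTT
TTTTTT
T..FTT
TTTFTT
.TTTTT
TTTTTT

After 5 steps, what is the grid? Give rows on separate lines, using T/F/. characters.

Step 1: 5 trees catch fire, 2 burn out
  TTTTTT
  TTTFTT
  T...FT
  TTF.FT
  .TTFTT
  TTTTTT
Step 2: 9 trees catch fire, 5 burn out
  TTTFTT
  TTF.FT
  T....F
  TF...F
  .TF.FT
  TTTFTT
Step 3: 9 trees catch fire, 9 burn out
  TTF.FT
  TF...F
  T.....
  F.....
  .F...F
  TTF.FT
Step 4: 6 trees catch fire, 9 burn out
  TF...F
  F.....
  F.....
  ......
  ......
  TF...F
Step 5: 2 trees catch fire, 6 burn out
  F.....
  ......
  ......
  ......
  ......
  F.....

F.....
......
......
......
......
F.....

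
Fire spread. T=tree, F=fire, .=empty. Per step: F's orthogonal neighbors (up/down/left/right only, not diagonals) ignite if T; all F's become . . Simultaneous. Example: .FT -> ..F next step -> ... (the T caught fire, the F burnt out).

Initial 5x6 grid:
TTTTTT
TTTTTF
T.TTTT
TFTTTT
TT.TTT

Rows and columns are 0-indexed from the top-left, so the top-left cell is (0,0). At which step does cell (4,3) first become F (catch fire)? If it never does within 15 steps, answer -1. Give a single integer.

Step 1: cell (4,3)='T' (+6 fires, +2 burnt)
Step 2: cell (4,3)='T' (+8 fires, +6 burnt)
Step 3: cell (4,3)='F' (+7 fires, +8 burnt)
  -> target ignites at step 3
Step 4: cell (4,3)='.' (+4 fires, +7 burnt)
Step 5: cell (4,3)='.' (+1 fires, +4 burnt)
Step 6: cell (4,3)='.' (+0 fires, +1 burnt)
  fire out at step 6

3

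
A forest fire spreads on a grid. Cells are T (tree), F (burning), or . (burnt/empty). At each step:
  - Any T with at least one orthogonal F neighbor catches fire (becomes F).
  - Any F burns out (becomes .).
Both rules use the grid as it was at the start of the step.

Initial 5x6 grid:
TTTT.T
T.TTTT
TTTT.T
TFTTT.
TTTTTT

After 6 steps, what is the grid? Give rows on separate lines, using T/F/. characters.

Step 1: 4 trees catch fire, 1 burn out
  TTTT.T
  T.TTTT
  TFTT.T
  F.FTT.
  TFTTTT
Step 2: 5 trees catch fire, 4 burn out
  TTTT.T
  T.TTTT
  F.FT.T
  ...FT.
  F.FTTT
Step 3: 5 trees catch fire, 5 burn out
  TTTT.T
  F.FTTT
  ...F.T
  ....F.
  ...FTT
Step 4: 4 trees catch fire, 5 burn out
  FTFT.T
  ...FTT
  .....T
  ......
  ....FT
Step 5: 4 trees catch fire, 4 burn out
  .F.F.T
  ....FT
  .....T
  ......
  .....F
Step 6: 1 trees catch fire, 4 burn out
  .....T
  .....F
  .....T
  ......
  ......

.....T
.....F
.....T
......
......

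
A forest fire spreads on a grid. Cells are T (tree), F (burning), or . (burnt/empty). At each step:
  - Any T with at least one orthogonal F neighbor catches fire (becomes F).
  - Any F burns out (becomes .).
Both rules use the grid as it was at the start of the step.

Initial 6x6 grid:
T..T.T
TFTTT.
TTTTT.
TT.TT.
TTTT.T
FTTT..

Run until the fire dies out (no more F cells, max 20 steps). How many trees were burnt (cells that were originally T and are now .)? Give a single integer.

Answer: 22

Derivation:
Step 1: +5 fires, +2 burnt (F count now 5)
Step 2: +8 fires, +5 burnt (F count now 8)
Step 3: +5 fires, +8 burnt (F count now 5)
Step 4: +3 fires, +5 burnt (F count now 3)
Step 5: +1 fires, +3 burnt (F count now 1)
Step 6: +0 fires, +1 burnt (F count now 0)
Fire out after step 6
Initially T: 24, now '.': 34
Total burnt (originally-T cells now '.'): 22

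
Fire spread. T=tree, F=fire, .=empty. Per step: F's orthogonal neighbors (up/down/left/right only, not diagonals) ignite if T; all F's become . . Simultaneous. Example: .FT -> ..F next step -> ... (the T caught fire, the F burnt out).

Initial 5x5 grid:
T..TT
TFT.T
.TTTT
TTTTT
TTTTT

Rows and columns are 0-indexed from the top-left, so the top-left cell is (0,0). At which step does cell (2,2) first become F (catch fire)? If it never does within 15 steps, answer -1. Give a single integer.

Step 1: cell (2,2)='T' (+3 fires, +1 burnt)
Step 2: cell (2,2)='F' (+3 fires, +3 burnt)
  -> target ignites at step 2
Step 3: cell (2,2)='.' (+4 fires, +3 burnt)
Step 4: cell (2,2)='.' (+4 fires, +4 burnt)
Step 5: cell (2,2)='.' (+3 fires, +4 burnt)
Step 6: cell (2,2)='.' (+2 fires, +3 burnt)
Step 7: cell (2,2)='.' (+1 fires, +2 burnt)
Step 8: cell (2,2)='.' (+0 fires, +1 burnt)
  fire out at step 8

2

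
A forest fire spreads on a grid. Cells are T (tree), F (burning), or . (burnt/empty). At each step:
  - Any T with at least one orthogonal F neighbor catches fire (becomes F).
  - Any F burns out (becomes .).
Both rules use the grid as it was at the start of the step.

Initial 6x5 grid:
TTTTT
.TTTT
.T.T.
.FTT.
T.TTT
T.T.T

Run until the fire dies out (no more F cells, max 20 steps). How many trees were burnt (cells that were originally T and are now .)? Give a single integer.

Answer: 18

Derivation:
Step 1: +2 fires, +1 burnt (F count now 2)
Step 2: +3 fires, +2 burnt (F count now 3)
Step 3: +5 fires, +3 burnt (F count now 5)
Step 4: +4 fires, +5 burnt (F count now 4)
Step 5: +3 fires, +4 burnt (F count now 3)
Step 6: +1 fires, +3 burnt (F count now 1)
Step 7: +0 fires, +1 burnt (F count now 0)
Fire out after step 7
Initially T: 20, now '.': 28
Total burnt (originally-T cells now '.'): 18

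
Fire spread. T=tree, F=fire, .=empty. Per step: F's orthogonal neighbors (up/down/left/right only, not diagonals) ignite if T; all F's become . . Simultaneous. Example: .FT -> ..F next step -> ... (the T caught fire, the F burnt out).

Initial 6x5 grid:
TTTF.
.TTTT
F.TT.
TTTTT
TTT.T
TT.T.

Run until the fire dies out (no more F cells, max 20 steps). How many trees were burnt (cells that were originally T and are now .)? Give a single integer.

Step 1: +3 fires, +2 burnt (F count now 3)
Step 2: +6 fires, +3 burnt (F count now 6)
Step 3: +7 fires, +6 burnt (F count now 7)
Step 4: +3 fires, +7 burnt (F count now 3)
Step 5: +1 fires, +3 burnt (F count now 1)
Step 6: +0 fires, +1 burnt (F count now 0)
Fire out after step 6
Initially T: 21, now '.': 29
Total burnt (originally-T cells now '.'): 20

Answer: 20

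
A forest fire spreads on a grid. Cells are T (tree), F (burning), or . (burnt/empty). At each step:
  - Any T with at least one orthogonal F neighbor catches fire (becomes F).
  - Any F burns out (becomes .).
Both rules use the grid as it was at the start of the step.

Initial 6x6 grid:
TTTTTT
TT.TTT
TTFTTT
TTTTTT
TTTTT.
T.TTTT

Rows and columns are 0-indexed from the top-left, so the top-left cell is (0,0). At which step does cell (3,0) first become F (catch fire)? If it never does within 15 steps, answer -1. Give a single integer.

Step 1: cell (3,0)='T' (+3 fires, +1 burnt)
Step 2: cell (3,0)='T' (+7 fires, +3 burnt)
Step 3: cell (3,0)='F' (+10 fires, +7 burnt)
  -> target ignites at step 3
Step 4: cell (3,0)='.' (+8 fires, +10 burnt)
Step 5: cell (3,0)='.' (+3 fires, +8 burnt)
Step 6: cell (3,0)='.' (+1 fires, +3 burnt)
Step 7: cell (3,0)='.' (+0 fires, +1 burnt)
  fire out at step 7

3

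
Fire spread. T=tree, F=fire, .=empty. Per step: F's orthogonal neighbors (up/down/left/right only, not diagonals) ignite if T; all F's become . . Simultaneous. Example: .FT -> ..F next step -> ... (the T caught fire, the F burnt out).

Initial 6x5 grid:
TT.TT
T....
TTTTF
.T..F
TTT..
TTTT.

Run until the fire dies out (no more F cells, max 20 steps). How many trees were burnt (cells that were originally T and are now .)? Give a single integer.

Step 1: +1 fires, +2 burnt (F count now 1)
Step 2: +1 fires, +1 burnt (F count now 1)
Step 3: +1 fires, +1 burnt (F count now 1)
Step 4: +2 fires, +1 burnt (F count now 2)
Step 5: +2 fires, +2 burnt (F count now 2)
Step 6: +4 fires, +2 burnt (F count now 4)
Step 7: +3 fires, +4 burnt (F count now 3)
Step 8: +1 fires, +3 burnt (F count now 1)
Step 9: +0 fires, +1 burnt (F count now 0)
Fire out after step 9
Initially T: 17, now '.': 28
Total burnt (originally-T cells now '.'): 15

Answer: 15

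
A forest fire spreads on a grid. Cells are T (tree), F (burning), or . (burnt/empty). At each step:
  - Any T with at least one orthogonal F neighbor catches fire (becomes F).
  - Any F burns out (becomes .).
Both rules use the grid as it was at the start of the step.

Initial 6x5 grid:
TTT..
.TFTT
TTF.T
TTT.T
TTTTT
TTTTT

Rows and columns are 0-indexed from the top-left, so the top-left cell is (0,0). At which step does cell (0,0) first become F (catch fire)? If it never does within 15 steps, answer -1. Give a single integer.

Step 1: cell (0,0)='T' (+5 fires, +2 burnt)
Step 2: cell (0,0)='T' (+5 fires, +5 burnt)
Step 3: cell (0,0)='F' (+6 fires, +5 burnt)
  -> target ignites at step 3
Step 4: cell (0,0)='.' (+5 fires, +6 burnt)
Step 5: cell (0,0)='.' (+2 fires, +5 burnt)
Step 6: cell (0,0)='.' (+0 fires, +2 burnt)
  fire out at step 6

3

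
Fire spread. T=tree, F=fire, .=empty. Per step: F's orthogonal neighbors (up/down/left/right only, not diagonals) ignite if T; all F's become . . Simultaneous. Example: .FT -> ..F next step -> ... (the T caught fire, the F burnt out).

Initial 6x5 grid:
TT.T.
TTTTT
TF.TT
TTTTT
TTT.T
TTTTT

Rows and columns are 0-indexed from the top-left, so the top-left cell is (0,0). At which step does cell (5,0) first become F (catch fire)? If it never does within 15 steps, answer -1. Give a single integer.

Step 1: cell (5,0)='T' (+3 fires, +1 burnt)
Step 2: cell (5,0)='T' (+6 fires, +3 burnt)
Step 3: cell (5,0)='T' (+6 fires, +6 burnt)
Step 4: cell (5,0)='F' (+6 fires, +6 burnt)
  -> target ignites at step 4
Step 5: cell (5,0)='.' (+3 fires, +6 burnt)
Step 6: cell (5,0)='.' (+1 fires, +3 burnt)
Step 7: cell (5,0)='.' (+0 fires, +1 burnt)
  fire out at step 7

4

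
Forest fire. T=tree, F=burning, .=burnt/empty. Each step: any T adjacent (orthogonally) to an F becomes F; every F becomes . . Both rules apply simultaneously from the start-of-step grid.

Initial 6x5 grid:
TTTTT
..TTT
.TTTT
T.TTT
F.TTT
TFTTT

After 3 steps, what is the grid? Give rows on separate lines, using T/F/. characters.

Step 1: 3 trees catch fire, 2 burn out
  TTTTT
  ..TTT
  .TTTT
  F.TTT
  ..TTT
  F.FTT
Step 2: 2 trees catch fire, 3 burn out
  TTTTT
  ..TTT
  .TTTT
  ..TTT
  ..FTT
  ...FT
Step 3: 3 trees catch fire, 2 burn out
  TTTTT
  ..TTT
  .TTTT
  ..FTT
  ...FT
  ....F

TTTTT
..TTT
.TTTT
..FTT
...FT
....F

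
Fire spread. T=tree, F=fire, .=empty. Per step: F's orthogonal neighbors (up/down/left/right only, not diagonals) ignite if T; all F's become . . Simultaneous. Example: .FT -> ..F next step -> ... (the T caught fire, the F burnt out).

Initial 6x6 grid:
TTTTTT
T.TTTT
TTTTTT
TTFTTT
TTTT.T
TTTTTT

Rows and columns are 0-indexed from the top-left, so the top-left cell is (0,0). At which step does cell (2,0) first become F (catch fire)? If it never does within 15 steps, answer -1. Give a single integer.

Step 1: cell (2,0)='T' (+4 fires, +1 burnt)
Step 2: cell (2,0)='T' (+8 fires, +4 burnt)
Step 3: cell (2,0)='F' (+8 fires, +8 burnt)
  -> target ignites at step 3
Step 4: cell (2,0)='.' (+8 fires, +8 burnt)
Step 5: cell (2,0)='.' (+4 fires, +8 burnt)
Step 6: cell (2,0)='.' (+1 fires, +4 burnt)
Step 7: cell (2,0)='.' (+0 fires, +1 burnt)
  fire out at step 7

3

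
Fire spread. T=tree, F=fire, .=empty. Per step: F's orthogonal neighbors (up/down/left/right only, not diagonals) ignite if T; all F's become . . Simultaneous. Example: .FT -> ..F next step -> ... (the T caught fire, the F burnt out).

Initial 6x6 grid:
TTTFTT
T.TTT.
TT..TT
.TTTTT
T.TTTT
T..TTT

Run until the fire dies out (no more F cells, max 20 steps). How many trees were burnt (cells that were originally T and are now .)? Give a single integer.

Step 1: +3 fires, +1 burnt (F count now 3)
Step 2: +4 fires, +3 burnt (F count now 4)
Step 3: +2 fires, +4 burnt (F count now 2)
Step 4: +3 fires, +2 burnt (F count now 3)
Step 5: +4 fires, +3 burnt (F count now 4)
Step 6: +5 fires, +4 burnt (F count now 5)
Step 7: +4 fires, +5 burnt (F count now 4)
Step 8: +0 fires, +4 burnt (F count now 0)
Fire out after step 8
Initially T: 27, now '.': 34
Total burnt (originally-T cells now '.'): 25

Answer: 25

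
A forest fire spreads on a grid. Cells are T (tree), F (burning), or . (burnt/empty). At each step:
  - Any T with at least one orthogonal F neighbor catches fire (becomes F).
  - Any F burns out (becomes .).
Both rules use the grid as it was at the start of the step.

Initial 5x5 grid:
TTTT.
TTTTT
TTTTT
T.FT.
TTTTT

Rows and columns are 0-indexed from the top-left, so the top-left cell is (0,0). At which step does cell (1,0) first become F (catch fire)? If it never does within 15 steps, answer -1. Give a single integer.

Step 1: cell (1,0)='T' (+3 fires, +1 burnt)
Step 2: cell (1,0)='T' (+5 fires, +3 burnt)
Step 3: cell (1,0)='T' (+7 fires, +5 burnt)
Step 4: cell (1,0)='F' (+5 fires, +7 burnt)
  -> target ignites at step 4
Step 5: cell (1,0)='.' (+1 fires, +5 burnt)
Step 6: cell (1,0)='.' (+0 fires, +1 burnt)
  fire out at step 6

4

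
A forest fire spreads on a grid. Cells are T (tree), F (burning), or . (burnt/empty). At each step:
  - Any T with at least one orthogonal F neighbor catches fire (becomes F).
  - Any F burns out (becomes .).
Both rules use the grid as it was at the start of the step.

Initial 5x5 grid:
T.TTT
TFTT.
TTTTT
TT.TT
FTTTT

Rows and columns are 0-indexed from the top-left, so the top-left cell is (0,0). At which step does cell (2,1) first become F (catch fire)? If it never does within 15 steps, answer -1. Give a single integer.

Step 1: cell (2,1)='F' (+5 fires, +2 burnt)
  -> target ignites at step 1
Step 2: cell (2,1)='.' (+7 fires, +5 burnt)
Step 3: cell (2,1)='.' (+3 fires, +7 burnt)
Step 4: cell (2,1)='.' (+4 fires, +3 burnt)
Step 5: cell (2,1)='.' (+1 fires, +4 burnt)
Step 6: cell (2,1)='.' (+0 fires, +1 burnt)
  fire out at step 6

1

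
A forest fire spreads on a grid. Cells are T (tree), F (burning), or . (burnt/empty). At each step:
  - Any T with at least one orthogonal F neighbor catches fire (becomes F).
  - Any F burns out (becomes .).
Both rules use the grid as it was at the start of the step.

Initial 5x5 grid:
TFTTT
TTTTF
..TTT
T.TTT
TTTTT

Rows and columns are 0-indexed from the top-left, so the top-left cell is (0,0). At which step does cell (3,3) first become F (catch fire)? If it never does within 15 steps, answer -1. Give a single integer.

Step 1: cell (3,3)='T' (+6 fires, +2 burnt)
Step 2: cell (3,3)='T' (+5 fires, +6 burnt)
Step 3: cell (3,3)='F' (+3 fires, +5 burnt)
  -> target ignites at step 3
Step 4: cell (3,3)='.' (+2 fires, +3 burnt)
Step 5: cell (3,3)='.' (+1 fires, +2 burnt)
Step 6: cell (3,3)='.' (+1 fires, +1 burnt)
Step 7: cell (3,3)='.' (+1 fires, +1 burnt)
Step 8: cell (3,3)='.' (+1 fires, +1 burnt)
Step 9: cell (3,3)='.' (+0 fires, +1 burnt)
  fire out at step 9

3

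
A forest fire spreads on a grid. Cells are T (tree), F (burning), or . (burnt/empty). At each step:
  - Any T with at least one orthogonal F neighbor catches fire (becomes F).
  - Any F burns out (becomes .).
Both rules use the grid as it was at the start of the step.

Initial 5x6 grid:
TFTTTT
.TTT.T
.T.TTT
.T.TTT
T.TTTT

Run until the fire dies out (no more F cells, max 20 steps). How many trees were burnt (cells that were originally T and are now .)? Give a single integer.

Step 1: +3 fires, +1 burnt (F count now 3)
Step 2: +3 fires, +3 burnt (F count now 3)
Step 3: +3 fires, +3 burnt (F count now 3)
Step 4: +2 fires, +3 burnt (F count now 2)
Step 5: +3 fires, +2 burnt (F count now 3)
Step 6: +3 fires, +3 burnt (F count now 3)
Step 7: +3 fires, +3 burnt (F count now 3)
Step 8: +1 fires, +3 burnt (F count now 1)
Step 9: +0 fires, +1 burnt (F count now 0)
Fire out after step 9
Initially T: 22, now '.': 29
Total burnt (originally-T cells now '.'): 21

Answer: 21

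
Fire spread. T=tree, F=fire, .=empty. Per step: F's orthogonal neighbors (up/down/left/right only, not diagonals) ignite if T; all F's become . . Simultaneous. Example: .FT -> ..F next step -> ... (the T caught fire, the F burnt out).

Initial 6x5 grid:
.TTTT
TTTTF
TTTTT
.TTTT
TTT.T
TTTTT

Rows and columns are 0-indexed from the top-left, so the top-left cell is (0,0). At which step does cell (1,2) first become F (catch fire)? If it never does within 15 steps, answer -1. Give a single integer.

Step 1: cell (1,2)='T' (+3 fires, +1 burnt)
Step 2: cell (1,2)='F' (+4 fires, +3 burnt)
  -> target ignites at step 2
Step 3: cell (1,2)='.' (+5 fires, +4 burnt)
Step 4: cell (1,2)='.' (+5 fires, +5 burnt)
Step 5: cell (1,2)='.' (+4 fires, +5 burnt)
Step 6: cell (1,2)='.' (+2 fires, +4 burnt)
Step 7: cell (1,2)='.' (+2 fires, +2 burnt)
Step 8: cell (1,2)='.' (+1 fires, +2 burnt)
Step 9: cell (1,2)='.' (+0 fires, +1 burnt)
  fire out at step 9

2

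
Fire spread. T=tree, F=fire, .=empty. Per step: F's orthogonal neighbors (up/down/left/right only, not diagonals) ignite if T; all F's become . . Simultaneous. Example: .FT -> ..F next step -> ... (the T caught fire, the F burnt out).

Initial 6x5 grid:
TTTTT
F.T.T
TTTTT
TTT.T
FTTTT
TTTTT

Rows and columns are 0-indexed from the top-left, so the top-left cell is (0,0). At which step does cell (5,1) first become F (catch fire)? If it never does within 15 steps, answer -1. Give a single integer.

Step 1: cell (5,1)='T' (+5 fires, +2 burnt)
Step 2: cell (5,1)='F' (+5 fires, +5 burnt)
  -> target ignites at step 2
Step 3: cell (5,1)='.' (+5 fires, +5 burnt)
Step 4: cell (5,1)='.' (+5 fires, +5 burnt)
Step 5: cell (5,1)='.' (+4 fires, +5 burnt)
Step 6: cell (5,1)='.' (+1 fires, +4 burnt)
Step 7: cell (5,1)='.' (+0 fires, +1 burnt)
  fire out at step 7

2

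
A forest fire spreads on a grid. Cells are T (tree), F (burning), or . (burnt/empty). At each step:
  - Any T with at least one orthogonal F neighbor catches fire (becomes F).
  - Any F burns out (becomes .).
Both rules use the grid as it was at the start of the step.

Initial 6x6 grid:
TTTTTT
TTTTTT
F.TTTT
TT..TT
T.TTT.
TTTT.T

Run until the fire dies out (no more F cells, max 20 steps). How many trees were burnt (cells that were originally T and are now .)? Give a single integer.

Answer: 28

Derivation:
Step 1: +2 fires, +1 burnt (F count now 2)
Step 2: +4 fires, +2 burnt (F count now 4)
Step 3: +3 fires, +4 burnt (F count now 3)
Step 4: +4 fires, +3 burnt (F count now 4)
Step 5: +4 fires, +4 burnt (F count now 4)
Step 6: +5 fires, +4 burnt (F count now 5)
Step 7: +4 fires, +5 burnt (F count now 4)
Step 8: +2 fires, +4 burnt (F count now 2)
Step 9: +0 fires, +2 burnt (F count now 0)
Fire out after step 9
Initially T: 29, now '.': 35
Total burnt (originally-T cells now '.'): 28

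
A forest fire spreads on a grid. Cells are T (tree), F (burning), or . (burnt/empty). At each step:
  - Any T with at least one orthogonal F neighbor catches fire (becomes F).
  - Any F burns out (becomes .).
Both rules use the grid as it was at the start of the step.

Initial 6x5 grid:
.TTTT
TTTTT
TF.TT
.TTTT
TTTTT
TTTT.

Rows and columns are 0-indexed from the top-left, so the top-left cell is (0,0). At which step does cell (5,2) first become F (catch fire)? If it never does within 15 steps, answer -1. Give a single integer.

Step 1: cell (5,2)='T' (+3 fires, +1 burnt)
Step 2: cell (5,2)='T' (+5 fires, +3 burnt)
Step 3: cell (5,2)='T' (+6 fires, +5 burnt)
Step 4: cell (5,2)='F' (+7 fires, +6 burnt)
  -> target ignites at step 4
Step 5: cell (5,2)='.' (+4 fires, +7 burnt)
Step 6: cell (5,2)='.' (+0 fires, +4 burnt)
  fire out at step 6

4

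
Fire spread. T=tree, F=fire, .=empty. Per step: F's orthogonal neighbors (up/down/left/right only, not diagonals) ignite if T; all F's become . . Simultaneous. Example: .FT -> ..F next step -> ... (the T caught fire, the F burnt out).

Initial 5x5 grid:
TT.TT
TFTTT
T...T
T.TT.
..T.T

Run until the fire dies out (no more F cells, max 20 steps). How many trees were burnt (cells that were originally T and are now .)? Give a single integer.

Answer: 11

Derivation:
Step 1: +3 fires, +1 burnt (F count now 3)
Step 2: +3 fires, +3 burnt (F count now 3)
Step 3: +3 fires, +3 burnt (F count now 3)
Step 4: +2 fires, +3 burnt (F count now 2)
Step 5: +0 fires, +2 burnt (F count now 0)
Fire out after step 5
Initially T: 15, now '.': 21
Total burnt (originally-T cells now '.'): 11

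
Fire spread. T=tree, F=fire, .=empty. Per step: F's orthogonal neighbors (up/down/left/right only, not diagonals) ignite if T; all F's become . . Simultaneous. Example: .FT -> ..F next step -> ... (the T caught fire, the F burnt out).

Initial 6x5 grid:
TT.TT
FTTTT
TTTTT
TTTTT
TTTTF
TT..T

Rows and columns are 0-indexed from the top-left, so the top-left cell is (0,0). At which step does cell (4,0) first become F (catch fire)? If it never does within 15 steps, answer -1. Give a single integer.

Step 1: cell (4,0)='T' (+6 fires, +2 burnt)
Step 2: cell (4,0)='T' (+7 fires, +6 burnt)
Step 3: cell (4,0)='F' (+8 fires, +7 burnt)
  -> target ignites at step 3
Step 4: cell (4,0)='.' (+4 fires, +8 burnt)
Step 5: cell (4,0)='.' (+0 fires, +4 burnt)
  fire out at step 5

3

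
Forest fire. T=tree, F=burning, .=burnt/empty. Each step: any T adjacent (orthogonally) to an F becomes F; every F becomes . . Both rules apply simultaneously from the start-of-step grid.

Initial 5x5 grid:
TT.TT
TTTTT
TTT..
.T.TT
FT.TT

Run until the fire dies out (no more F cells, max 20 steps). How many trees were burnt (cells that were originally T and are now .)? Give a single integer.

Answer: 14

Derivation:
Step 1: +1 fires, +1 burnt (F count now 1)
Step 2: +1 fires, +1 burnt (F count now 1)
Step 3: +1 fires, +1 burnt (F count now 1)
Step 4: +3 fires, +1 burnt (F count now 3)
Step 5: +3 fires, +3 burnt (F count now 3)
Step 6: +2 fires, +3 burnt (F count now 2)
Step 7: +2 fires, +2 burnt (F count now 2)
Step 8: +1 fires, +2 burnt (F count now 1)
Step 9: +0 fires, +1 burnt (F count now 0)
Fire out after step 9
Initially T: 18, now '.': 21
Total burnt (originally-T cells now '.'): 14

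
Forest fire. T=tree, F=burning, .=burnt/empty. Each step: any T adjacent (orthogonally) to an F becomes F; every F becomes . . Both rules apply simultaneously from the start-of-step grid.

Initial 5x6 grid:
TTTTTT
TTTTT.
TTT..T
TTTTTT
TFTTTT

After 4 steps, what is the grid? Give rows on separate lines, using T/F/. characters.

Step 1: 3 trees catch fire, 1 burn out
  TTTTTT
  TTTTT.
  TTT..T
  TFTTTT
  F.FTTT
Step 2: 4 trees catch fire, 3 burn out
  TTTTTT
  TTTTT.
  TFT..T
  F.FTTT
  ...FTT
Step 3: 5 trees catch fire, 4 burn out
  TTTTTT
  TFTTT.
  F.F..T
  ...FTT
  ....FT
Step 4: 5 trees catch fire, 5 burn out
  TFTTTT
  F.FTT.
  .....T
  ....FT
  .....F

TFTTTT
F.FTT.
.....T
....FT
.....F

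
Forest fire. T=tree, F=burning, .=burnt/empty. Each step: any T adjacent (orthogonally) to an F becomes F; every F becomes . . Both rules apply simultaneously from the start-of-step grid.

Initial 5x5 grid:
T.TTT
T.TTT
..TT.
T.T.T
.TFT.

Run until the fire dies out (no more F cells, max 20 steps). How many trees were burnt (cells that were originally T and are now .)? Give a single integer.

Step 1: +3 fires, +1 burnt (F count now 3)
Step 2: +1 fires, +3 burnt (F count now 1)
Step 3: +2 fires, +1 burnt (F count now 2)
Step 4: +2 fires, +2 burnt (F count now 2)
Step 5: +2 fires, +2 burnt (F count now 2)
Step 6: +1 fires, +2 burnt (F count now 1)
Step 7: +0 fires, +1 burnt (F count now 0)
Fire out after step 7
Initially T: 15, now '.': 21
Total burnt (originally-T cells now '.'): 11

Answer: 11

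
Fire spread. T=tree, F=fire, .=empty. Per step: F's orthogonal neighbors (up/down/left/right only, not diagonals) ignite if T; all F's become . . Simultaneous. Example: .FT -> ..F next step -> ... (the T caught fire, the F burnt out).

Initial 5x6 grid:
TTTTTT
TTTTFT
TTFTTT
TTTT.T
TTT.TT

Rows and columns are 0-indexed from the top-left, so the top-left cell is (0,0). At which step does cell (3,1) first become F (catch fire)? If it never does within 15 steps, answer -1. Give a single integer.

Step 1: cell (3,1)='T' (+8 fires, +2 burnt)
Step 2: cell (3,1)='F' (+9 fires, +8 burnt)
  -> target ignites at step 2
Step 3: cell (3,1)='.' (+5 fires, +9 burnt)
Step 4: cell (3,1)='.' (+3 fires, +5 burnt)
Step 5: cell (3,1)='.' (+1 fires, +3 burnt)
Step 6: cell (3,1)='.' (+0 fires, +1 burnt)
  fire out at step 6

2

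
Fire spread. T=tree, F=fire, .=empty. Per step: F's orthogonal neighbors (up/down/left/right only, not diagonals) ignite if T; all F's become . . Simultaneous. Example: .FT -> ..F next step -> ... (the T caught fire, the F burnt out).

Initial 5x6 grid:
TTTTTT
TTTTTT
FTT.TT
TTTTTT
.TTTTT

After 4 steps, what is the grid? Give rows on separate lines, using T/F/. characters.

Step 1: 3 trees catch fire, 1 burn out
  TTTTTT
  FTTTTT
  .FT.TT
  FTTTTT
  .TTTTT
Step 2: 4 trees catch fire, 3 burn out
  FTTTTT
  .FTTTT
  ..F.TT
  .FTTTT
  .TTTTT
Step 3: 4 trees catch fire, 4 burn out
  .FTTTT
  ..FTTT
  ....TT
  ..FTTT
  .FTTTT
Step 4: 4 trees catch fire, 4 burn out
  ..FTTT
  ...FTT
  ....TT
  ...FTT
  ..FTTT

..FTTT
...FTT
....TT
...FTT
..FTTT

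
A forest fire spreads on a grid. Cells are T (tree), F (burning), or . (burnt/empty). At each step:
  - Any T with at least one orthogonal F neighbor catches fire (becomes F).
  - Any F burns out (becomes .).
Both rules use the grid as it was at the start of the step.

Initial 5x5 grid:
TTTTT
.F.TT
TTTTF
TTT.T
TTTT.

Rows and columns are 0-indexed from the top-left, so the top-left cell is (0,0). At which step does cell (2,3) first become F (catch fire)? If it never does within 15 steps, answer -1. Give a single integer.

Step 1: cell (2,3)='F' (+5 fires, +2 burnt)
  -> target ignites at step 1
Step 2: cell (2,3)='.' (+7 fires, +5 burnt)
Step 3: cell (2,3)='.' (+4 fires, +7 burnt)
Step 4: cell (2,3)='.' (+2 fires, +4 burnt)
Step 5: cell (2,3)='.' (+1 fires, +2 burnt)
Step 6: cell (2,3)='.' (+0 fires, +1 burnt)
  fire out at step 6

1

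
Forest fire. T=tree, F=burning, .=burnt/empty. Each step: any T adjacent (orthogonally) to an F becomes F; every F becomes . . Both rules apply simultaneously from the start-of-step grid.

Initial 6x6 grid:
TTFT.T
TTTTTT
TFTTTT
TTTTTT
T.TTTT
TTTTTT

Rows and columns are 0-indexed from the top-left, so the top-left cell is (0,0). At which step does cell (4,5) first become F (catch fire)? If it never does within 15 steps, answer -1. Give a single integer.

Step 1: cell (4,5)='T' (+7 fires, +2 burnt)
Step 2: cell (4,5)='T' (+6 fires, +7 burnt)
Step 3: cell (4,5)='T' (+5 fires, +6 burnt)
Step 4: cell (4,5)='T' (+6 fires, +5 burnt)
Step 5: cell (4,5)='T' (+5 fires, +6 burnt)
Step 6: cell (4,5)='F' (+2 fires, +5 burnt)
  -> target ignites at step 6
Step 7: cell (4,5)='.' (+1 fires, +2 burnt)
Step 8: cell (4,5)='.' (+0 fires, +1 burnt)
  fire out at step 8

6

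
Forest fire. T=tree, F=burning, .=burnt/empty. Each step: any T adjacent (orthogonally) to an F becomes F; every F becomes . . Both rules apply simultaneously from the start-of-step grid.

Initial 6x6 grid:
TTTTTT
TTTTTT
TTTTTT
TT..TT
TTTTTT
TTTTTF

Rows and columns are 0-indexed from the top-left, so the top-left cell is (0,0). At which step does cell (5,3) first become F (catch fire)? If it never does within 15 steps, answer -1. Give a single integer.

Step 1: cell (5,3)='T' (+2 fires, +1 burnt)
Step 2: cell (5,3)='F' (+3 fires, +2 burnt)
  -> target ignites at step 2
Step 3: cell (5,3)='.' (+4 fires, +3 burnt)
Step 4: cell (5,3)='.' (+4 fires, +4 burnt)
Step 5: cell (5,3)='.' (+5 fires, +4 burnt)
Step 6: cell (5,3)='.' (+5 fires, +5 burnt)
Step 7: cell (5,3)='.' (+4 fires, +5 burnt)
Step 8: cell (5,3)='.' (+3 fires, +4 burnt)
Step 9: cell (5,3)='.' (+2 fires, +3 burnt)
Step 10: cell (5,3)='.' (+1 fires, +2 burnt)
Step 11: cell (5,3)='.' (+0 fires, +1 burnt)
  fire out at step 11

2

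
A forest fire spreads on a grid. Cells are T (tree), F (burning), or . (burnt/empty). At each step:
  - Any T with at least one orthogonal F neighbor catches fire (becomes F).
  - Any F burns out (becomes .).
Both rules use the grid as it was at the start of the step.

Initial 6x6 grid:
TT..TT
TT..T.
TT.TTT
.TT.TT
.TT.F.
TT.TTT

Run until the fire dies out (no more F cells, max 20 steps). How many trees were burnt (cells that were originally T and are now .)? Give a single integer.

Step 1: +2 fires, +1 burnt (F count now 2)
Step 2: +4 fires, +2 burnt (F count now 4)
Step 3: +3 fires, +4 burnt (F count now 3)
Step 4: +1 fires, +3 burnt (F count now 1)
Step 5: +1 fires, +1 burnt (F count now 1)
Step 6: +0 fires, +1 burnt (F count now 0)
Fire out after step 6
Initially T: 23, now '.': 24
Total burnt (originally-T cells now '.'): 11

Answer: 11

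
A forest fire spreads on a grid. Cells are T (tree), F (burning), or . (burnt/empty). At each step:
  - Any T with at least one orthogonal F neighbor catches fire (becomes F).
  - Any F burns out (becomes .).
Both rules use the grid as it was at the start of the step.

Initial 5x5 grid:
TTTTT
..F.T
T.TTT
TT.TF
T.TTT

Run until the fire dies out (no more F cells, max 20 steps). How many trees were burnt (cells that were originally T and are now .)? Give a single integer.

Answer: 13

Derivation:
Step 1: +5 fires, +2 burnt (F count now 5)
Step 2: +5 fires, +5 burnt (F count now 5)
Step 3: +3 fires, +5 burnt (F count now 3)
Step 4: +0 fires, +3 burnt (F count now 0)
Fire out after step 4
Initially T: 17, now '.': 21
Total burnt (originally-T cells now '.'): 13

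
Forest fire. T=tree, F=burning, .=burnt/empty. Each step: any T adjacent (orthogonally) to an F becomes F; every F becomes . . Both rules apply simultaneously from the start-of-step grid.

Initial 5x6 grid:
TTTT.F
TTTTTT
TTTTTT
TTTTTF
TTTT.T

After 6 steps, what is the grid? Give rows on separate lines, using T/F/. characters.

Step 1: 4 trees catch fire, 2 burn out
  TTTT..
  TTTTTF
  TTTTTF
  TTTTF.
  TTTT.F
Step 2: 3 trees catch fire, 4 burn out
  TTTT..
  TTTTF.
  TTTTF.
  TTTF..
  TTTT..
Step 3: 4 trees catch fire, 3 burn out
  TTTT..
  TTTF..
  TTTF..
  TTF...
  TTTF..
Step 4: 5 trees catch fire, 4 burn out
  TTTF..
  TTF...
  TTF...
  TF....
  TTF...
Step 5: 5 trees catch fire, 5 burn out
  TTF...
  TF....
  TF....
  F.....
  TF....
Step 6: 4 trees catch fire, 5 burn out
  TF....
  F.....
  F.....
  ......
  F.....

TF....
F.....
F.....
......
F.....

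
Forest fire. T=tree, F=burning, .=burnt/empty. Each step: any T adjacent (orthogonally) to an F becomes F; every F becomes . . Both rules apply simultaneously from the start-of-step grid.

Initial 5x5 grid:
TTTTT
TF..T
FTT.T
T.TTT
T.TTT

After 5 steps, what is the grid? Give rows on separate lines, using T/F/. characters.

Step 1: 4 trees catch fire, 2 burn out
  TFTTT
  F...T
  .FT.T
  F.TTT
  T.TTT
Step 2: 4 trees catch fire, 4 burn out
  F.FTT
  ....T
  ..F.T
  ..TTT
  F.TTT
Step 3: 2 trees catch fire, 4 burn out
  ...FT
  ....T
  ....T
  ..FTT
  ..TTT
Step 4: 3 trees catch fire, 2 burn out
  ....F
  ....T
  ....T
  ...FT
  ..FTT
Step 5: 3 trees catch fire, 3 burn out
  .....
  ....F
  ....T
  ....F
  ...FT

.....
....F
....T
....F
...FT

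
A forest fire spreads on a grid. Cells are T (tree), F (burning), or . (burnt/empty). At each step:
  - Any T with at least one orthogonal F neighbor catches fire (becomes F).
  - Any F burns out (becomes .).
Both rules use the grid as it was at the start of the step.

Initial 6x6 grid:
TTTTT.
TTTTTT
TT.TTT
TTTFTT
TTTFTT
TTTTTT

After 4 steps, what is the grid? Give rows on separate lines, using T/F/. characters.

Step 1: 6 trees catch fire, 2 burn out
  TTTTT.
  TTTTTT
  TT.FTT
  TTF.FT
  TTF.FT
  TTTFTT
Step 2: 8 trees catch fire, 6 burn out
  TTTTT.
  TTTFTT
  TT..FT
  TF...F
  TF...F
  TTF.FT
Step 3: 9 trees catch fire, 8 burn out
  TTTFT.
  TTF.FT
  TF...F
  F.....
  F.....
  TF...F
Step 4: 6 trees catch fire, 9 burn out
  TTF.F.
  TF...F
  F.....
  ......
  ......
  F.....

TTF.F.
TF...F
F.....
......
......
F.....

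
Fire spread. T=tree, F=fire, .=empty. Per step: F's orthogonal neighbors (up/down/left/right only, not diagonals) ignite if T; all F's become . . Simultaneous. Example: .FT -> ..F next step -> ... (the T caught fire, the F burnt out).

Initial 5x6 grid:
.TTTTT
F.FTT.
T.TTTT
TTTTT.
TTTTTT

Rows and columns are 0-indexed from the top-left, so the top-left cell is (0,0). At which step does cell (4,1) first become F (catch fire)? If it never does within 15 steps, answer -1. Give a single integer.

Step 1: cell (4,1)='T' (+4 fires, +2 burnt)
Step 2: cell (4,1)='T' (+6 fires, +4 burnt)
Step 3: cell (4,1)='T' (+6 fires, +6 burnt)
Step 4: cell (4,1)='F' (+5 fires, +6 burnt)
  -> target ignites at step 4
Step 5: cell (4,1)='.' (+1 fires, +5 burnt)
Step 6: cell (4,1)='.' (+1 fires, +1 burnt)
Step 7: cell (4,1)='.' (+0 fires, +1 burnt)
  fire out at step 7

4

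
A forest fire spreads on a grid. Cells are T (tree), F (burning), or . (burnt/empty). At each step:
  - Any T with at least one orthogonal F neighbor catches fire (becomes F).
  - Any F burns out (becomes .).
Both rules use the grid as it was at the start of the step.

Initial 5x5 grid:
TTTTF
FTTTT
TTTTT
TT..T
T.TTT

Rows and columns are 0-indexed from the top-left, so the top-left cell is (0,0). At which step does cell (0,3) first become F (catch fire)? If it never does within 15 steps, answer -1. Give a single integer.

Step 1: cell (0,3)='F' (+5 fires, +2 burnt)
  -> target ignites at step 1
Step 2: cell (0,3)='.' (+7 fires, +5 burnt)
Step 3: cell (0,3)='.' (+5 fires, +7 burnt)
Step 4: cell (0,3)='.' (+1 fires, +5 burnt)
Step 5: cell (0,3)='.' (+1 fires, +1 burnt)
Step 6: cell (0,3)='.' (+1 fires, +1 burnt)
Step 7: cell (0,3)='.' (+0 fires, +1 burnt)
  fire out at step 7

1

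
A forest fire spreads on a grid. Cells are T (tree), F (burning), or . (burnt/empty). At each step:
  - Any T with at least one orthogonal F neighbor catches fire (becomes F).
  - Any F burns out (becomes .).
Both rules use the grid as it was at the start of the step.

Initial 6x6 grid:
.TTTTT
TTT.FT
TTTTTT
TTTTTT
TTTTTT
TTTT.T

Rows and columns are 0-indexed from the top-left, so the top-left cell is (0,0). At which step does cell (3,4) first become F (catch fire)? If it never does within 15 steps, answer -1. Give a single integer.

Step 1: cell (3,4)='T' (+3 fires, +1 burnt)
Step 2: cell (3,4)='F' (+5 fires, +3 burnt)
  -> target ignites at step 2
Step 3: cell (3,4)='.' (+5 fires, +5 burnt)
Step 4: cell (3,4)='.' (+6 fires, +5 burnt)
Step 5: cell (3,4)='.' (+6 fires, +6 burnt)
Step 6: cell (3,4)='.' (+4 fires, +6 burnt)
Step 7: cell (3,4)='.' (+2 fires, +4 burnt)
Step 8: cell (3,4)='.' (+1 fires, +2 burnt)
Step 9: cell (3,4)='.' (+0 fires, +1 burnt)
  fire out at step 9

2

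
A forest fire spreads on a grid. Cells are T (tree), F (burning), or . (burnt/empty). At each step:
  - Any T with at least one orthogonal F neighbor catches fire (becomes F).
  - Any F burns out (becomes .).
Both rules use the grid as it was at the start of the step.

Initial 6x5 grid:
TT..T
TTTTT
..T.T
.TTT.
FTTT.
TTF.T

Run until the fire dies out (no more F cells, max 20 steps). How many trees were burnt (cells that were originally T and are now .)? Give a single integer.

Answer: 18

Derivation:
Step 1: +4 fires, +2 burnt (F count now 4)
Step 2: +3 fires, +4 burnt (F count now 3)
Step 3: +2 fires, +3 burnt (F count now 2)
Step 4: +1 fires, +2 burnt (F count now 1)
Step 5: +2 fires, +1 burnt (F count now 2)
Step 6: +3 fires, +2 burnt (F count now 3)
Step 7: +3 fires, +3 burnt (F count now 3)
Step 8: +0 fires, +3 burnt (F count now 0)
Fire out after step 8
Initially T: 19, now '.': 29
Total burnt (originally-T cells now '.'): 18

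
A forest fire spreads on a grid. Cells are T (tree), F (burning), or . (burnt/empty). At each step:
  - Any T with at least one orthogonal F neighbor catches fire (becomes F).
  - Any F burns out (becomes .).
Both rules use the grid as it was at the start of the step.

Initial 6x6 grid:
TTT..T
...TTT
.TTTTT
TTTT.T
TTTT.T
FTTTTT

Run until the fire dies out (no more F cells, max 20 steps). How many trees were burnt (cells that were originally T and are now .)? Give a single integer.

Step 1: +2 fires, +1 burnt (F count now 2)
Step 2: +3 fires, +2 burnt (F count now 3)
Step 3: +3 fires, +3 burnt (F count now 3)
Step 4: +4 fires, +3 burnt (F count now 4)
Step 5: +3 fires, +4 burnt (F count now 3)
Step 6: +2 fires, +3 burnt (F count now 2)
Step 7: +3 fires, +2 burnt (F count now 3)
Step 8: +2 fires, +3 burnt (F count now 2)
Step 9: +1 fires, +2 burnt (F count now 1)
Step 10: +1 fires, +1 burnt (F count now 1)
Step 11: +0 fires, +1 burnt (F count now 0)
Fire out after step 11
Initially T: 27, now '.': 33
Total burnt (originally-T cells now '.'): 24

Answer: 24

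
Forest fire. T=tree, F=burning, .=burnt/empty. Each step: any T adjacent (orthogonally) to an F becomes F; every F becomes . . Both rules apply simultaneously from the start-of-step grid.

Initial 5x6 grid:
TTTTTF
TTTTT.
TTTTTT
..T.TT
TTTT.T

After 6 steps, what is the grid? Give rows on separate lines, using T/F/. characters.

Step 1: 1 trees catch fire, 1 burn out
  TTTTF.
  TTTTT.
  TTTTTT
  ..T.TT
  TTTT.T
Step 2: 2 trees catch fire, 1 burn out
  TTTF..
  TTTTF.
  TTTTTT
  ..T.TT
  TTTT.T
Step 3: 3 trees catch fire, 2 burn out
  TTF...
  TTTF..
  TTTTFT
  ..T.TT
  TTTT.T
Step 4: 5 trees catch fire, 3 burn out
  TF....
  TTF...
  TTTF.F
  ..T.FT
  TTTT.T
Step 5: 4 trees catch fire, 5 burn out
  F.....
  TF....
  TTF...
  ..T..F
  TTTT.T
Step 6: 4 trees catch fire, 4 burn out
  ......
  F.....
  TF....
  ..F...
  TTTT.F

......
F.....
TF....
..F...
TTTT.F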